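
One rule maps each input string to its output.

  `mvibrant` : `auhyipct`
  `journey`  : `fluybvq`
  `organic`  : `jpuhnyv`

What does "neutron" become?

uvyablu

What's happening: shift every letter 7 places forward in the alphabet (wrapping around), then reverse the string.
"neutron" → "uvyablu".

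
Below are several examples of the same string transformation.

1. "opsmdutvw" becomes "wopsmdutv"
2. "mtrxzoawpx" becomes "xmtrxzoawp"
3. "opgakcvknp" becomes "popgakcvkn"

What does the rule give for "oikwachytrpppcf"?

The rule is to move the last character to the front.
Applying that to "oikwachytrpppcf" gives "foikwachytrpppc".

foikwachytrpppc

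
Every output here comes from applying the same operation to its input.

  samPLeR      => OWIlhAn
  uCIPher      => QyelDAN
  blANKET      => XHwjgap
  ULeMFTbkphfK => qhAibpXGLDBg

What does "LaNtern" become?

Rule — flip the case of every letter, then shift every letter 4 places backward in the alphabet (wrapping around).
On "LaNtern": the first step gives "lAnTERN", and the second then gives "hWjPANJ".

hWjPANJ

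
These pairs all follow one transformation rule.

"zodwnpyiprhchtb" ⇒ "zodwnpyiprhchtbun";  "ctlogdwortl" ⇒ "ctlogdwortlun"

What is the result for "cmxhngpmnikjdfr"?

The rule is to append "un".
For "cmxhngpmnikjdfr" the result is "cmxhngpmnikjdfrun".

cmxhngpmnikjdfrun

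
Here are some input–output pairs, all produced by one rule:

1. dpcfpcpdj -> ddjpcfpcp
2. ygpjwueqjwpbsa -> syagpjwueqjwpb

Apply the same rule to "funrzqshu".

hfuunrzqs

In each case the input is transformed by: swap the first and last characters, then move the last 2 characters to the front (rotate right by 2).
On "funrzqshu": the first step gives "uunrzqshf", and the second then gives "hfuunrzqs".
(Check on "ygpjwueqjwpbsa": → "agpjwueqjwpbsy" → "syagpjwueqjwpb" ✓)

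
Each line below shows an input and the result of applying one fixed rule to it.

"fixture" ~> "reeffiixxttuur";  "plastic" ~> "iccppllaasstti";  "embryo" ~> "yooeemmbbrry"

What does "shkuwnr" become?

The rule is to double every character, then move the last 3 characters to the front (rotate right by 3).
On "shkuwnr": the first step gives "sshhkkuuwwnnrr", and the second then gives "nrrsshhkkuuwwn".

nrrsshhkkuuwwn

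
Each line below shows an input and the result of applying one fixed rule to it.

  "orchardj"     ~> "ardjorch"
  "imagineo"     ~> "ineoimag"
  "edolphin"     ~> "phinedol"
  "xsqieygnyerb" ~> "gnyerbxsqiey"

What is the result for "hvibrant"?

Rule — swap the front and back halves of the string.
So "hvibrant" becomes "ranthvib".

ranthvib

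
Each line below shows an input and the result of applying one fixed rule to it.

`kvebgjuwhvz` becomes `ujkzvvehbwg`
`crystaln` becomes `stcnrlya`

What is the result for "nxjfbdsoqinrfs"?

sonsxfjrfnbidq

Rule — take characters alternately from the front and the back (1st, last, 2nd, 2nd-last, ...), then move the last 2 characters to the front (rotate right by 2).
So "nxjfbdsoqinrfs" becomes "sonsxfjrfnbidq".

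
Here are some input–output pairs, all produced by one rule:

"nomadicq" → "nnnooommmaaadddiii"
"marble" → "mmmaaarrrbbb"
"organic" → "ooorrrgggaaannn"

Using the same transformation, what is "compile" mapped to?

The transformation: delete the last 2 characters, then repeat every character 3 times.
Starting from "compile": after the first operation, "compi"; after the second, "cccooommmpppiii".

cccooommmpppiii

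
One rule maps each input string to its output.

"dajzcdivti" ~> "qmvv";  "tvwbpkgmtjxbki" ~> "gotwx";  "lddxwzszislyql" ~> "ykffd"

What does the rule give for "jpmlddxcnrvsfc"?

Rule — keep one character in every 3, starting at position 1 (positions 1st, 4th, 7th, ...), then shift every letter 13 places forward in the alphabet (wrapping around) — i.e. ROT13.
On "jpmlddxcnrvsfc": the first step gives "jlxrf", and the second then gives "wykes".

wykes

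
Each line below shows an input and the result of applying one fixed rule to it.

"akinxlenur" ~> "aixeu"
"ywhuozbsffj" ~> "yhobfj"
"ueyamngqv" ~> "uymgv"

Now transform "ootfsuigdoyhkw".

otsidyk

What's happening: keep every other character starting from the first (positions 1st, 3rd, 5th, ...).
For "ootfsuigdoyhkw" the result is "otsidyk".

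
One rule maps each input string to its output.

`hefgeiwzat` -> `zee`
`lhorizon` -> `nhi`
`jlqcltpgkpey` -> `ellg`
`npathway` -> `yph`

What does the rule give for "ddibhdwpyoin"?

idhp

Rule — keep one character in every 3, starting at position 2 (positions 2nd, 5th, 8th, ...), then move the last character to the front.
On "ddibhdwpyoin" that produces "idhp".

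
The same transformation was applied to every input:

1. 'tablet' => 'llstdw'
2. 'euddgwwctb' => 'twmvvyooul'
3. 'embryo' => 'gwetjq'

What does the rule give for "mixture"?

weaplmj

What's happening: shift every letter 8 places backward in the alphabet (wrapping around), then move the last character to the front.
For "mixture", step one produces "eaplmjw"; step two turns that into "weaplmj".
(Check on "euddgwwctb": → "wmvvyooult" → "twmvvyooul" ✓)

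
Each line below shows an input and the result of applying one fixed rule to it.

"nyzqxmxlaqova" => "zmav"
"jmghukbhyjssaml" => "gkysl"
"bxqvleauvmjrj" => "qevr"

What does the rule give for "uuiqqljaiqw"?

ili

In each case the input is transformed by: keep one character in every 3, starting at position 3 (positions 3rd, 6th, 9th, ...).
Doing the same to "uuiqqljaiqw": "ili".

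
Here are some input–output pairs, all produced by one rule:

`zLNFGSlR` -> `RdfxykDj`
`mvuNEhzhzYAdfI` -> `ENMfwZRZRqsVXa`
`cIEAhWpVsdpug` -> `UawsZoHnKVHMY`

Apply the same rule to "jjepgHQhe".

BBWHYziZW

What's happening: flip the case of every letter, then shift every letter 8 places backward in the alphabet (wrapping around).
For "jjepgHQhe", step one produces "JJEPGhqHE"; step two turns that into "BBWHYziZW".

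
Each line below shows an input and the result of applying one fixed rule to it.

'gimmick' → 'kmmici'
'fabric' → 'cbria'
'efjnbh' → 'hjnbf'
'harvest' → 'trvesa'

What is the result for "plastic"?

castil

The transformation: delete the first character, then swap the first and last characters.
"plastic" → "lastic" → "castil".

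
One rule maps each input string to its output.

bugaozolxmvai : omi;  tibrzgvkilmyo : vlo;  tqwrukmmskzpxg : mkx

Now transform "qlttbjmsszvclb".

Each output is the input with this applied: keep one character in every 3, starting at position 1 (positions 1st, 4th, 7th, ...), then keep only the last 3 characters.
Starting from "qlttbjmsszvclb": after the first operation, "qtmzl"; after the second, "mzl".

mzl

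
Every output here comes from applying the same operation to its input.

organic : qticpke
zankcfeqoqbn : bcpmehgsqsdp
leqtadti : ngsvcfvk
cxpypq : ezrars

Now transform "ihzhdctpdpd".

kjbjfevrfrf

What's happening: shift every letter 2 places forward in the alphabet (wrapping around).
On "ihzhdctpdpd" that produces "kjbjfevrfrf".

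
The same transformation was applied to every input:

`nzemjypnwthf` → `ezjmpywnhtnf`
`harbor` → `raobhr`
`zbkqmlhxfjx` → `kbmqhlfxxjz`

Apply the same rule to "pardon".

raodpn

The pattern: move the first character to the end, then swap each adjacent pair of characters (1↔2, 3↔4, ...).
Doing the same to "pardon": "raodpn".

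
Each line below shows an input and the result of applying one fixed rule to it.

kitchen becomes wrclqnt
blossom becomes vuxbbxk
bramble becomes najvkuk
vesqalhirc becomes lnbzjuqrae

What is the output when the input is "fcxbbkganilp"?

ylgkktpjwruo

The rule is to shift every letter 9 places forward in the alphabet (wrapping around), then swap the first and last characters.
On "fcxbbkganilp" that produces "ylgkktpjwruo".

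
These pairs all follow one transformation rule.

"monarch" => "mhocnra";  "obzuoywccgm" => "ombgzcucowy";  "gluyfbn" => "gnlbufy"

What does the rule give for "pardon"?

Each output is the input with this applied: take characters alternately from the front and the back (1st, last, 2nd, 2nd-last, ...).
Doing the same to "pardon": "pnaord".

pnaord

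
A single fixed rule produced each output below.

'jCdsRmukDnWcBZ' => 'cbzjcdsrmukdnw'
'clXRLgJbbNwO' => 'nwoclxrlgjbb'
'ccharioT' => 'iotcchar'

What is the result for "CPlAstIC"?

The pattern: move the last 3 characters to the front (rotate right by 3), then convert every letter to lowercase.
On "CPlAstIC" that produces "ticcplas".
(Check on "jCdsRmukDnWcBZ": → "cBZjCdsRmukDnW" → "cbzjcdsrmukdnw" ✓)

ticcplas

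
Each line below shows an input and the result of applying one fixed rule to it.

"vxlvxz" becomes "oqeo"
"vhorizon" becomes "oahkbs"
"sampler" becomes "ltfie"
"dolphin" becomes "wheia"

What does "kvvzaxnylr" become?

The rule is to delete the last 2 characters, then shift every letter 7 places backward in the alphabet (wrapping around).
Applying both steps to "kvvzaxnylr": "kvvzaxny", then "doostqgr".

doostqgr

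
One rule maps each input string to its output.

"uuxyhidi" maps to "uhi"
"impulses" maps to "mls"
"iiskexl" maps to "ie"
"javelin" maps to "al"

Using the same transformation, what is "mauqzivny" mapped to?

Rule — keep one character in every 3, starting at position 2 (positions 2nd, 5th, 8th, ...).
So "mauqzivny" becomes "azn".

azn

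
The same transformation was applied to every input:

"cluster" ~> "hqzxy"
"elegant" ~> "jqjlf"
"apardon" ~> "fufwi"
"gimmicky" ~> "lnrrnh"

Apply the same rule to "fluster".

kqzxy

What's happening: delete the last 2 characters, then shift every letter 5 places forward in the alphabet (wrapping around).
"fluster" → "flust" → "kqzxy".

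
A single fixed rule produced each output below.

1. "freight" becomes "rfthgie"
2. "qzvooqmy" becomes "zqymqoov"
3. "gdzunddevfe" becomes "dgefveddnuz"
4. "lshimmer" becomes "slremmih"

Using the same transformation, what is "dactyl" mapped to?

Looking at the pairs, the operation is to move the first 2 characters to the end (rotate left by 2), then reverse the string.
Starting from "dactyl": after the first operation, "ctylda"; after the second, "adlytc".

adlytc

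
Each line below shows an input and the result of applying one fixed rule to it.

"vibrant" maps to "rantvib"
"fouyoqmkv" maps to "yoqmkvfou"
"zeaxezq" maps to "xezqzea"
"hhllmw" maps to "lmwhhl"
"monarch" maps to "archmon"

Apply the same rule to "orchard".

Rule — move the first 3 characters to the end (rotate left by 3).
So "orchard" becomes "hardorc".

hardorc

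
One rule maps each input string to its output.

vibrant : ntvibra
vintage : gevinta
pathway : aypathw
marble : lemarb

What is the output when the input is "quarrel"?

elquarr

The pattern: move the last 2 characters to the front (rotate right by 2).
"quarrel" → "elquarr".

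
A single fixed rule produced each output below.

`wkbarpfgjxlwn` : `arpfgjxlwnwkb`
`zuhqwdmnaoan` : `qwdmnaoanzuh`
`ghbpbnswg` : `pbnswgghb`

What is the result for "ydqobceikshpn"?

obceikshpnydq

Each output is the input with this applied: move the first 3 characters to the end (rotate left by 3).
For "ydqobceikshpn" the result is "obceikshpnydq".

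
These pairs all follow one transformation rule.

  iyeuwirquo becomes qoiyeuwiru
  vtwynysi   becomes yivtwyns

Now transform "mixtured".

rdmixtue

The rule is to move the last 2 characters to the front (rotate right by 2), then swap the first and last characters.
Applying that to "mixtured" gives "rdmixtue".
(Check on "vtwynysi": → "sivtwyny" → "yivtwyns" ✓)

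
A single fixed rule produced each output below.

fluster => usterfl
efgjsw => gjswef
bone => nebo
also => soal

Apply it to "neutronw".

utronwne

In each case the input is transformed by: move the first 2 characters to the end (rotate left by 2).
On "neutronw" that produces "utronwne".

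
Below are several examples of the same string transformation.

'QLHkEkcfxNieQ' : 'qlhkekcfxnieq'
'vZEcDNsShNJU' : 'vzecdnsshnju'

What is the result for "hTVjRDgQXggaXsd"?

Rule — convert every letter to lowercase.
For "hTVjRDgQXggaXsd" the result is "htvjrdgqxggaxsd".

htvjrdgqxggaxsd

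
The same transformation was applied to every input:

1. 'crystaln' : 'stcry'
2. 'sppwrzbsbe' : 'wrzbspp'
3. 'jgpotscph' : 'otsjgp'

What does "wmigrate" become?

The transformation: delete the last 3 characters, then move the first 3 characters to the end (rotate left by 3).
Applying that to "wmigrate" gives "grwmi".

grwmi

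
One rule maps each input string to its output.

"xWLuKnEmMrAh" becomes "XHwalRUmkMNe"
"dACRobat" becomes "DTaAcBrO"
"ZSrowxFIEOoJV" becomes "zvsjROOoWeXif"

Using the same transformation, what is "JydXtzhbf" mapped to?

jFYBDHxZT

The pattern: take characters alternately from the front and the back (1st, last, 2nd, 2nd-last, ...), then flip the case of every letter.
Starting from "JydXtzhbf": after the first operation, "JfybdhXzt"; after the second, "jFYBDHxZT".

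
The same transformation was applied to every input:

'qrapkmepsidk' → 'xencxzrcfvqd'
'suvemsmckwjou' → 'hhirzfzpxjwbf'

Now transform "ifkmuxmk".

xsxzhkzv

What's happening: shift every letter 13 places forward in the alphabet (wrapping around) — i.e. ROT13, then swap the first and last characters.
For "ifkmuxmk", step one produces "vsxzhkzx"; step two turns that into "xsxzhkzv".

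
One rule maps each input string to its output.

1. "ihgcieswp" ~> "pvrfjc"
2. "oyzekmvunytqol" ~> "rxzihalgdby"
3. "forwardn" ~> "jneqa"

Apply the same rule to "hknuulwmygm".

hhyjzltz

What's happening: shift every letter 13 places forward in the alphabet (wrapping around) — i.e. ROT13, then delete the first 3 characters.
On "hknuulwmygm": the first step gives "uxahhyjzltz", and the second then gives "hhyjzltz".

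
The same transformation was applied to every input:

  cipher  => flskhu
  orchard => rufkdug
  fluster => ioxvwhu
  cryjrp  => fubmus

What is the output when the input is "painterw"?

sdlqwhuz

Rule — shift every letter 3 places forward in the alphabet (wrapping around).
Doing the same to "painterw": "sdlqwhuz".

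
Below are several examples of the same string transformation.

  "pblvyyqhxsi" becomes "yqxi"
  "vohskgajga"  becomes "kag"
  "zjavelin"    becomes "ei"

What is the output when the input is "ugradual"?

The pattern: delete the first 3 characters, then keep every other character starting from the second (positions 2nd, 4th, 6th, ...).
Working it through for "ugradual": intermediate "adual", final "da".

da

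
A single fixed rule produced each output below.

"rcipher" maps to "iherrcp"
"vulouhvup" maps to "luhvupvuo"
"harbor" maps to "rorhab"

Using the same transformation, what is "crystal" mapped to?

ytalcrs

The pattern: move the first 3 characters to the end (rotate left by 3), then swap the first and last characters.
Applying that to "crystal" gives "ytalcrs".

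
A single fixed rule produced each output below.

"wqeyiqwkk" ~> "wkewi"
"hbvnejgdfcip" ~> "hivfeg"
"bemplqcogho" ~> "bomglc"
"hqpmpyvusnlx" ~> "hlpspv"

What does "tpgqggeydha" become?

The pattern: keep every other character starting from the first (positions 1st, 3rd, 5th, ...), then take characters alternately from the front and the back (1st, last, 2nd, 2nd-last, ...).
On "tpgqggeydha": the first step gives "tggeda", and the second then gives "tagdge".

tagdge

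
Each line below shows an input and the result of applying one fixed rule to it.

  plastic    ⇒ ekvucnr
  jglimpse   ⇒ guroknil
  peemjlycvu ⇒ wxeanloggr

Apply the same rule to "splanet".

vgpcnru

Rule — reverse the string, then shift every letter 2 places forward in the alphabet (wrapping around).
For "splanet", step one produces "tenalps"; step two turns that into "vgpcnru".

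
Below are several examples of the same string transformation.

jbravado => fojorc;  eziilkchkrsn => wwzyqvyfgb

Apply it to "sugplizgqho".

The pattern: delete the first 2 characters, then shift every letter 12 places backward in the alphabet (wrapping around).
Working it through for "sugplizgqho": intermediate "gplizgqho", final "udzwnuevc".

udzwnuevc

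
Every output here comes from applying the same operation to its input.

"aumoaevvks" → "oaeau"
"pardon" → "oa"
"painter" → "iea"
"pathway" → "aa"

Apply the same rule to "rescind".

ie

The transformation: move the first 2 characters to the end (rotate left by 2), then keep only the vowels.
"rescind" → "scindre" → "ie".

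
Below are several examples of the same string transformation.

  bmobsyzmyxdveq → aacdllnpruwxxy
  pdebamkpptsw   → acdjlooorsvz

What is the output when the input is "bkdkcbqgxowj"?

Looking at the pairs, the operation is to shift every letter 1 place backward in the alphabet (wrapping around), then sort the characters into alphabetical order.
"bkdkcbqgxowj" → "ajcjbapfwnvi" → "aabcfijjnpvw".

aabcfijjnpvw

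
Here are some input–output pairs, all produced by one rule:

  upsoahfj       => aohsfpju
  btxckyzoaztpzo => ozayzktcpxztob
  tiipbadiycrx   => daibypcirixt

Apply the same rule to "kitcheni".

hcetniik

The pattern: take characters alternately from the front and the back (1st, last, 2nd, 2nd-last, ...), then reverse the string.
Working it through for "kitcheni": intermediate "kiintech", final "hcetniik".
(Check on "tiipbadiycrx": → "txiricpybiad" → "daibypcirixt" ✓)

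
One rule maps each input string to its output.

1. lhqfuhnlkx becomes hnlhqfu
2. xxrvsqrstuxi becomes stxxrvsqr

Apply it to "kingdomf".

The transformation: delete the last 3 characters, then move the last 2 characters to the front (rotate right by 2).
"kingdomf" → "kingd" → "gdkin".

gdkin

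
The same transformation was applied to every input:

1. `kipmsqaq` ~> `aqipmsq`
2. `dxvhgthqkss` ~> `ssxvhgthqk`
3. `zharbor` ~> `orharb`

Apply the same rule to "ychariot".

The rule is to delete the first character, then move the last 2 characters to the front (rotate right by 2).
Applying both steps to "ychariot": "chariot", then "otchari".

otchari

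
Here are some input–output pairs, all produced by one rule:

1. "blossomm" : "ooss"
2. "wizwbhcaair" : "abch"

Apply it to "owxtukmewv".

The transformation: take characters alternately from the front and the back (1st, last, 2nd, 2nd-last, ...), then keep only the last 4 characters.
On "owxtukmewv": the first step gives "ovwwxetmuk", and the second then gives "tmuk".
(Check on "wizwbhcaair": → "wriizawabch" → "abch" ✓)

tmuk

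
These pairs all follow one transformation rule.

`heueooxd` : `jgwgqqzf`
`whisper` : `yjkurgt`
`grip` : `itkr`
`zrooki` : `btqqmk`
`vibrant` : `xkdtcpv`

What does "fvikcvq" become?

hxkmexs

The transformation: shift every letter 2 places forward in the alphabet (wrapping around).
On "fvikcvq" that produces "hxkmexs".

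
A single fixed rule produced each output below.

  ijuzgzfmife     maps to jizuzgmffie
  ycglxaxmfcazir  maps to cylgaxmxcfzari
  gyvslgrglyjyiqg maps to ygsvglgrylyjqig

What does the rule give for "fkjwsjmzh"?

kfwjjszmh

What's happening: swap each adjacent pair of characters (1↔2, 3↔4, ...).
For "fkjwsjmzh" the result is "kfwjjszmh".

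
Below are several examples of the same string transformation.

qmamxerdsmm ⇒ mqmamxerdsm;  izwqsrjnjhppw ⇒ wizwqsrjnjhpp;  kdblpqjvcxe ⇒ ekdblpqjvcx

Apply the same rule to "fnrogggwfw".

wfnrogggwf

The transformation: move the last character to the front.
On "fnrogggwfw" that produces "wfnrogggwf".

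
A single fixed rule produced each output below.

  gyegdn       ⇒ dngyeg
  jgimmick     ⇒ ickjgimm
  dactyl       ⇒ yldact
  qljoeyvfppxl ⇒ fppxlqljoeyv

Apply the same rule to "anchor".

The pattern: swap the front and back halves of the string, then move the first character to the end.
Working it through for "anchor": intermediate "horanc", final "oranch".
(Check on "qljoeyvfppxl": → "vfppxlqljoey" → "fppxlqljoeyv" ✓)

oranch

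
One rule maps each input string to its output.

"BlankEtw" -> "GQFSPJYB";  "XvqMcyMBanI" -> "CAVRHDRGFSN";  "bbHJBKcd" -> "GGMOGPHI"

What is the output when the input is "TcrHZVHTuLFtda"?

YHWMEAMYZQKYIF

The pattern: shift every letter 5 places forward in the alphabet (wrapping around), then convert every letter to uppercase.
On "TcrHZVHTuLFtda" that produces "YHWMEAMYZQKYIF".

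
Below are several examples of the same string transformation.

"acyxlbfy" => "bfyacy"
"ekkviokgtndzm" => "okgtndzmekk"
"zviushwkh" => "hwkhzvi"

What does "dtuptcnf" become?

cnfdtu

Looking at the pairs, the operation is to move the first 3 characters to the end (rotate left by 3), then delete the first 2 characters.
Working it through for "dtuptcnf": intermediate "ptcnfdtu", final "cnfdtu".
(Check on "ekkviokgtndzm": → "viokgtndzmekk" → "okgtndzmekk" ✓)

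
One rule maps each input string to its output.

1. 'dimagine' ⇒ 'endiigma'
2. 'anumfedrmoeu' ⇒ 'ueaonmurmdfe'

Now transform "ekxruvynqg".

gqenkyxvru

Each output is the input with this applied: move the last character to the front, then take characters alternately from the front and the back (1st, last, 2nd, 2nd-last, ...).
Applying both steps to "ekxruvynqg": "gekxruvynq", then "gqenkyxvru".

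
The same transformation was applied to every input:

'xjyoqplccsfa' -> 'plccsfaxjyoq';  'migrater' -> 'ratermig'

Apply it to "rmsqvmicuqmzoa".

icuqmzoarmsqvm

The rule is to swap the front and back halves of the string, then move the last character to the front.
Starting from "rmsqvmicuqmzoa": after the first operation, "cuqmzoarmsqvmi"; after the second, "icuqmzoarmsqvm".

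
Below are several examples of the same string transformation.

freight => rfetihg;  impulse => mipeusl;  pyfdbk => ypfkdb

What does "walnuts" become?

The pattern: move the first character to the end, then take characters alternately from the front and the back (1st, last, 2nd, 2nd-last, ...).
Applying both steps to "walnuts": "alnutsw", then "awlsntu".

awlsntu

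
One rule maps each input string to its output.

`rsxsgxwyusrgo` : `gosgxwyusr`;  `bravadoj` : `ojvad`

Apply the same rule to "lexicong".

ngico

The pattern: delete the first 3 characters, then move the last 2 characters to the front (rotate right by 2).
"lexicong" → "icong" → "ngico".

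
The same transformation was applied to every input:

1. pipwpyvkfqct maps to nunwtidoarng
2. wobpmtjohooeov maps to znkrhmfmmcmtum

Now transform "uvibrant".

In each case the input is transformed by: shift every letter 2 places backward in the alphabet (wrapping around), then move the first 2 characters to the end (rotate left by 2).
Applying that to "uvibrant" gives "gzpylrst".

gzpylrst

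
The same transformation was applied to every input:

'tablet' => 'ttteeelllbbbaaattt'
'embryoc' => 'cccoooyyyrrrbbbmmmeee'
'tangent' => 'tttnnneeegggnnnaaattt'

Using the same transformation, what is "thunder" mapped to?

rrreeedddnnnuuuhhhttt

In each case the input is transformed by: reverse the string, then repeat every character 3 times.
On "thunder": the first step gives "rednuht", and the second then gives "rrreeedddnnnuuuhhhttt".
(Check on "tangent": → "tnegnat" → "tttnnneeegggnnnaaattt" ✓)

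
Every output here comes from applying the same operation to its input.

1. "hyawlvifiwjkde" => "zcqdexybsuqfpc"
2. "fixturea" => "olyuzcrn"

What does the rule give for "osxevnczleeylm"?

The transformation: shift every letter 6 places backward in the alphabet (wrapping around), then swap the front and back halves of the string.
Starting from "osxevnczleeylm": after the first operation, "imryphwtfyysfg"; after the second, "tfyysfgimryphw".

tfyysfgimryphw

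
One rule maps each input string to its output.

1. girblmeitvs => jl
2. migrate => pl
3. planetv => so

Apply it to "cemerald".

fh

The pattern: shift every letter 3 places forward in the alphabet (wrapping around), then keep only the first 2 characters.
Starting from "cemerald": after the first operation, "fhphudog"; after the second, "fh".
(Check on "migrate": → "pljudwh" → "pl" ✓)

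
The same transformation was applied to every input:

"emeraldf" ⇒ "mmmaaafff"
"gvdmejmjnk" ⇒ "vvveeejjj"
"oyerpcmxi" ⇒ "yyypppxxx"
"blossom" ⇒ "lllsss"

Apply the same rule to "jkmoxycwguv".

What's happening: keep one character in every 3, starting at position 2 (positions 2nd, 5th, 8th, ...), then repeat every character 3 times.
On "jkmoxycwguv": the first step gives "kxwv", and the second then gives "kkkxxxwwwvvv".

kkkxxxwwwvvv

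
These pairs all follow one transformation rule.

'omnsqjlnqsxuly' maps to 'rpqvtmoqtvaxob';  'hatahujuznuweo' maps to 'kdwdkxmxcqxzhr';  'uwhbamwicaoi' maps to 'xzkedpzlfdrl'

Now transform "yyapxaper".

What's happening: shift every letter 3 places forward in the alphabet (wrapping around).
Doing the same to "yyapxaper": "bbdsadshu".

bbdsadshu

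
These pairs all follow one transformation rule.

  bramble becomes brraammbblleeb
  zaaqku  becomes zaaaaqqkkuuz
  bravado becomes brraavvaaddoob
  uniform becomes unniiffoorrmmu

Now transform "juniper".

Rule — double every character, then move the first character to the end.
Doing the same to "juniper": "juunniippeerrj".

juunniippeerrj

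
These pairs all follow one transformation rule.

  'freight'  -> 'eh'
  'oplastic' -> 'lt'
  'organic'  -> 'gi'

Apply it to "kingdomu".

no

Looking at the pairs, the operation is to keep one character in every 3, starting at position 3 (positions 3rd, 6th, 9th, ...).
Applying that to "kingdomu" gives "no".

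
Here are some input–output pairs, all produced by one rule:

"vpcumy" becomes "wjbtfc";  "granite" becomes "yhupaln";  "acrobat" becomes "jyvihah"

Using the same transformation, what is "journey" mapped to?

vbyulfq

Rule — shift every letter 7 places forward in the alphabet (wrapping around), then move the first character to the end.
Working it through for "journey": intermediate "qvbyulf", final "vbyulfq".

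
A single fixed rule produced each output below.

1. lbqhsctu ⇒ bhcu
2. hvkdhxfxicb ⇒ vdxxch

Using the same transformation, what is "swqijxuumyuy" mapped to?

In each case the input is transformed by: move the first character to the end, then keep every other character starting from the first (positions 1st, 3rd, 5th, ...).
So "swqijxuumyuy" becomes "wixuyy".

wixuyy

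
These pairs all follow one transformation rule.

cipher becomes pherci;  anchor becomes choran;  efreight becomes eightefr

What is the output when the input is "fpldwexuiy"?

wexuiyfpld

What's happening: swap the front and back halves of the string, then move the last character to the front.
Working it through for "fpldwexuiy": intermediate "exuiyfpldw", final "wexuiyfpld".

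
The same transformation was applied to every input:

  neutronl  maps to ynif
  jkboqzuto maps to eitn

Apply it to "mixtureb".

What's happening: keep every other character starting from the second (positions 2nd, 4th, 6th, ...), then shift every letter 6 places backward in the alphabet (wrapping around).
Starting from "mixtureb": after the first operation, "itrb"; after the second, "cnlv".
(Check on "jkboqzuto": → "kozt" → "eitn" ✓)

cnlv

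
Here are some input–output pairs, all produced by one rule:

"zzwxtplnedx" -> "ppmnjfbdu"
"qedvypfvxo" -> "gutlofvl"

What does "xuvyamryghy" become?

nkloqchow

The pattern: delete the last 2 characters, then shift every letter 10 places backward in the alphabet (wrapping around).
For "xuvyamryghy", step one produces "xuvyamryg"; step two turns that into "nkloqchow".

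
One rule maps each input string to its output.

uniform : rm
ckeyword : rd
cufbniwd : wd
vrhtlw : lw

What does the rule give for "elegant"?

The pattern: keep only the last 2 characters.
Doing the same to "elegant": "nt".

nt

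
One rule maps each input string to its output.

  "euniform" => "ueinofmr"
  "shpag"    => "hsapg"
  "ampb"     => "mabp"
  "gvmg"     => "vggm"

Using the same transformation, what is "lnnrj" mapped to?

The transformation: swap each adjacent pair of characters (1↔2, 3↔4, ...).
"lnnrj" → "nlrnj".

nlrnj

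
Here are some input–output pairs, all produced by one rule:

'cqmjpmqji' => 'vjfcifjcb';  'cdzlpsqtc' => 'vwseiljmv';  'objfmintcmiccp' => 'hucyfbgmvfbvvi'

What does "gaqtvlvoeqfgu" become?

What's happening: shift every letter 7 places backward in the alphabet (wrapping around).
Doing the same to "gaqtvlvoeqfgu": "ztjmoeohxjyzn".

ztjmoeohxjyzn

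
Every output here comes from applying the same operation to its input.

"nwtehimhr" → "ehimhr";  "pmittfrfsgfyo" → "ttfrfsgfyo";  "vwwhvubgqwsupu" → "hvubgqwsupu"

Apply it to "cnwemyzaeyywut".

emyzaeyywut

Each output is the input with this applied: delete the first 3 characters.
"cnwemyzaeyywut" → "emyzaeyywut".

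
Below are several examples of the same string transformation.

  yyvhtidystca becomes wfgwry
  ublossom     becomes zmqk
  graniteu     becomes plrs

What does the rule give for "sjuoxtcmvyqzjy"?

Rule — keep every other character starting from the second (positions 2nd, 4th, 6th, ...), then shift every letter 2 places backward in the alphabet (wrapping around).
Starting from "sjuoxtcmvyqzjy": after the first operation, "jotmyzy"; after the second, "hmrkwxw".

hmrkwxw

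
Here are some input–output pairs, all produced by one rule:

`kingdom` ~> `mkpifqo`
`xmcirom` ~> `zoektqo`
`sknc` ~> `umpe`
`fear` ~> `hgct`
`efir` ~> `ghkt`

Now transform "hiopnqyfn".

jkqrpsahp

What's happening: shift every letter 2 places forward in the alphabet (wrapping around).
So "hiopnqyfn" becomes "jkqrpsahp".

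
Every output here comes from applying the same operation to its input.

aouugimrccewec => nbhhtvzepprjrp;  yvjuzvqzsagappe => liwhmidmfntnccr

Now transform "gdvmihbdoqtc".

The rule is to shift every letter 13 places forward in the alphabet (wrapping around) — i.e. ROT13.
On "gdvmihbdoqtc" that produces "tqizvuoqbdgp".

tqizvuoqbdgp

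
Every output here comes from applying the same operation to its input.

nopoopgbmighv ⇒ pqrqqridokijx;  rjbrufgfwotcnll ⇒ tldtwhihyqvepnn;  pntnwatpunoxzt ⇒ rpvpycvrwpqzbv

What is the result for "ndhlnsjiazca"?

pfjnpulkcbec

The rule is to shift every letter 2 places forward in the alphabet (wrapping around).
Doing the same to "ndhlnsjiazca": "pfjnpulkcbec".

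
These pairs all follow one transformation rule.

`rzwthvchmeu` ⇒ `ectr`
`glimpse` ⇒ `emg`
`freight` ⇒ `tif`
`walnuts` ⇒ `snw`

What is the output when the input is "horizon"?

What's happening: keep one character in every 3, starting at position 1 (positions 1st, 4th, 7th, ...), then reverse the string.
Working it through for "horizon": intermediate "hin", final "nih".

nih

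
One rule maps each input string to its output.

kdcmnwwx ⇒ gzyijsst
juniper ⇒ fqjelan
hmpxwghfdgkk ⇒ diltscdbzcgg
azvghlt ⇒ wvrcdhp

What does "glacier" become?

chwyean

Each output is the input with this applied: shift every letter 4 places backward in the alphabet (wrapping around).
For "glacier" the result is "chwyean".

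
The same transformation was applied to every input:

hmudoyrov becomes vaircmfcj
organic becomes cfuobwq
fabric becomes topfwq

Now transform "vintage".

Each output is the input with this applied: shift every letter 12 places backward in the alphabet (wrapping around).
On "vintage" that produces "jwbhous".

jwbhous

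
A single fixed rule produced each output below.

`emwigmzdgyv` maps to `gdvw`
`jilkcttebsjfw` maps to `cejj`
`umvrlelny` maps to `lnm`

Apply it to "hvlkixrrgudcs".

irdh

The transformation: move the first 3 characters to the end (rotate left by 3), then keep one character in every 3, starting at position 2 (positions 2nd, 5th, 8th, ...).
Applying both steps to "hvlkixrrgudcs": "kixrrgudcshvl", then "irdh".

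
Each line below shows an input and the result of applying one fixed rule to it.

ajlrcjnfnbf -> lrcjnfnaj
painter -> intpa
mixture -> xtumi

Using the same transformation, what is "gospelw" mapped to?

Looking at the pairs, the operation is to delete the last 2 characters, then move the first 2 characters to the end (rotate left by 2).
Working it through for "gospelw": intermediate "gospe", final "spego".

spego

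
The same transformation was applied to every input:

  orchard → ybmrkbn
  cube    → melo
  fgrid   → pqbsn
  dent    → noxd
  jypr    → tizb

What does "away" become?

The transformation: shift every letter 10 places forward in the alphabet (wrapping around).
"away" → "kgki".

kgki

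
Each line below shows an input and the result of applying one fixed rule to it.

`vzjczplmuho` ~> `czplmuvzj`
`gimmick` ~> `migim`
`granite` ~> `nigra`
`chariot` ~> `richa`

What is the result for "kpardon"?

Looking at the pairs, the operation is to delete the last 2 characters, then move the first 3 characters to the end (rotate left by 3).
Working it through for "kpardon": intermediate "kpard", final "rdkpa".

rdkpa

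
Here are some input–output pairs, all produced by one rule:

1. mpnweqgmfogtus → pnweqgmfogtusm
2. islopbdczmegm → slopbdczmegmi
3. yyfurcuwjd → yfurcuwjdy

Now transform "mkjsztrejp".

The transformation: move the first character to the end.
For "mkjsztrejp" the result is "kjsztrejpm".

kjsztrejpm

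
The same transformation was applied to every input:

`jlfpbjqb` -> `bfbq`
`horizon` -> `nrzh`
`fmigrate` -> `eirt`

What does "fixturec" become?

cxue

Rule — swap the first and last characters, then keep every other character starting from the first (positions 1st, 3rd, 5th, ...).
On "fixturec": the first step gives "cixturef", and the second then gives "cxue".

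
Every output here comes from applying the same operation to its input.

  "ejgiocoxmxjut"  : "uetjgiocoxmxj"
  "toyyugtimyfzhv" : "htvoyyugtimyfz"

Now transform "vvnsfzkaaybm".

bvmvnsfzkaay

The pattern: swap the first and last characters, then move the last 2 characters to the front (rotate right by 2).
For "vvnsfzkaaybm", step one produces "mvnsfzkaaybv"; step two turns that into "bvmvnsfzkaay".
(Check on "toyyugtimyfzhv": → "voyyugtimyfzht" → "htvoyyugtimyfz" ✓)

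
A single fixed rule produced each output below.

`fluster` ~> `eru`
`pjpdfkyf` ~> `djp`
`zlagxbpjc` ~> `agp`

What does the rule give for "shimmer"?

The transformation: sort the characters into alphabetical order, then keep one character in every 3, starting at position 1 (positions 1st, 4th, 7th, ...).
"shimmer" → "ehimmrs" → "ems".

ems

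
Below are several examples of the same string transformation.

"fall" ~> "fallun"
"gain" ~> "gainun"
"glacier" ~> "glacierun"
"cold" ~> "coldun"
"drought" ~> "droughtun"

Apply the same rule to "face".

What's happening: append "un".
For "face" the result is "faceun".

faceun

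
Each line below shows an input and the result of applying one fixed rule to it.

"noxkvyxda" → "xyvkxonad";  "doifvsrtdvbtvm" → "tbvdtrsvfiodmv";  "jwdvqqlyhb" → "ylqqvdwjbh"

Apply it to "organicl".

inagrolc

The transformation: move the last 2 characters to the front (rotate right by 2), then reverse the string.
Applying both steps to "organicl": "clorgani", then "inagrolc".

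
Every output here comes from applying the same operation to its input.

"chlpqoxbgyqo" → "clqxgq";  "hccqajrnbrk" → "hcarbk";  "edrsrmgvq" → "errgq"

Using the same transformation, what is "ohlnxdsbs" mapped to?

olxss

Rule — keep every other character starting from the first (positions 1st, 3rd, 5th, ...).
Doing the same to "ohlnxdsbs": "olxss".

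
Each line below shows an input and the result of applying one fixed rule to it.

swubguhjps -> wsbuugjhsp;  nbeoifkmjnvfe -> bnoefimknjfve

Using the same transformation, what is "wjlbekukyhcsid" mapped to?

jwblkekuhyscdi

In each case the input is transformed by: swap each adjacent pair of characters (1↔2, 3↔4, ...).
So "wjlbekukyhcsid" becomes "jwblkekuhyscdi".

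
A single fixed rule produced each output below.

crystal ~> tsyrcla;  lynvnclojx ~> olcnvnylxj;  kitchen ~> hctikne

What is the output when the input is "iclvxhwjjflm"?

The transformation: reverse the string, then move the first 2 characters to the end (rotate left by 2).
Applying that to "iclvxhwjjflm" gives "fjjwhxvlciml".

fjjwhxvlciml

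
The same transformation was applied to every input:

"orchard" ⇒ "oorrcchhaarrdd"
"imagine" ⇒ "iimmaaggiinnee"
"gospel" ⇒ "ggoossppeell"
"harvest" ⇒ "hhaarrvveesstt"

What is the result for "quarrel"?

In each case the input is transformed by: double every character.
"quarrel" → "qquuaarrrreell".

qquuaarrrreell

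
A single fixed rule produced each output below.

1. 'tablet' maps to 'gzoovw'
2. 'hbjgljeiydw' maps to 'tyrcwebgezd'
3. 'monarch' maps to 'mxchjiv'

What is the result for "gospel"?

The transformation: move the last 3 characters to the front (rotate right by 3), then shift every letter 5 places backward in the alphabet (wrapping around).
For "gospel" the result is "kzgbjn".

kzgbjn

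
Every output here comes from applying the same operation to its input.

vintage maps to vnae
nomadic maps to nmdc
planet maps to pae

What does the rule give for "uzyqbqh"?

uybh

In each case the input is transformed by: keep every other character starting from the first (positions 1st, 3rd, 5th, ...).
Doing the same to "uzyqbqh": "uybh".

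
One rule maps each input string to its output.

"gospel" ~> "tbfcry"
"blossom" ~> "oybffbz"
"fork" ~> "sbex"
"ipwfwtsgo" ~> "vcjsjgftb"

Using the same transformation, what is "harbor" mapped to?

uneobe

The rule is to shift every letter 13 places forward in the alphabet (wrapping around) — i.e. ROT13.
Doing the same to "harbor": "uneobe".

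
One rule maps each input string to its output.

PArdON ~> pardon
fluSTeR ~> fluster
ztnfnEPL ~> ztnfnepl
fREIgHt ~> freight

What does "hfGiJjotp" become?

Rule — convert every letter to lowercase.
Applying that to "hfGiJjotp" gives "hfgijjotp".

hfgijjotp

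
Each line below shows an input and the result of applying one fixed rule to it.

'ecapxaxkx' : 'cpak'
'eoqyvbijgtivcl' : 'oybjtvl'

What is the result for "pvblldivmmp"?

The transformation: keep every other character starting from the second (positions 2nd, 4th, 6th, ...).
So "pvblldivmmp" becomes "vldvm".

vldvm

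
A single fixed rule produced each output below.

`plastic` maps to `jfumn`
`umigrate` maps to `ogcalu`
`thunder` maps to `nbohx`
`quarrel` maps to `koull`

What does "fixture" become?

zcrno

The rule is to shift every letter 6 places backward in the alphabet (wrapping around), then delete the last 2 characters.
For "fixture", step one produces "zcrnoly"; step two turns that into "zcrno".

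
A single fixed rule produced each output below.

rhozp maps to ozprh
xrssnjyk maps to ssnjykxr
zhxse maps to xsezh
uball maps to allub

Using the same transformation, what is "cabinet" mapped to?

binetca

Rule — move the first 2 characters to the end (rotate left by 2).
Doing the same to "cabinet": "binetca".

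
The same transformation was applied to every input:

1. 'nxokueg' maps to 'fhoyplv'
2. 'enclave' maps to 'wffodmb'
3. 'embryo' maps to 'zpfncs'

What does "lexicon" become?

pomfyjd

Rule — shift every letter 1 place forward in the alphabet (wrapping around), then move the last 2 characters to the front (rotate right by 2).
On "lexicon": the first step gives "mfyjdpo", and the second then gives "pomfyjd".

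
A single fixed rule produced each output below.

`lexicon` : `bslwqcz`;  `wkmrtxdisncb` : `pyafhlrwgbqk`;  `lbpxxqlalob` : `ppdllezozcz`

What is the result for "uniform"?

abwtcfi

Looking at the pairs, the operation is to swap the first and last characters, then shift every letter 12 places backward in the alphabet (wrapping around).
"uniform" → "mniforu" → "abwtcfi".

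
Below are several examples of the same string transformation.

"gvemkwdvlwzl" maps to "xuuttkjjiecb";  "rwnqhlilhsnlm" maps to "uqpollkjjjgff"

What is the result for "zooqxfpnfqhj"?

Looking at the pairs, the operation is to shift every letter 2 places backward in the alphabet (wrapping around), then sort the characters into reverse alphabetical order.
Working it through for "zooqxfpnfqhj": intermediate "xmmovdnldofh", final "xvoonmmlhfdd".

xvoonmmlhfdd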